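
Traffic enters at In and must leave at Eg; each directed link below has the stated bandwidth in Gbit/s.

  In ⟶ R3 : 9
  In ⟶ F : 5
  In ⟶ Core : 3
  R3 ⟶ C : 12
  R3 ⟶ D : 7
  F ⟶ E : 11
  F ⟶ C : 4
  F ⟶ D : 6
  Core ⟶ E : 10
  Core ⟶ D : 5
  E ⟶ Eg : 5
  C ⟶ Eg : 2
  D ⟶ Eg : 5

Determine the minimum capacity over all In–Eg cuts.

12

Augment In→R3→C→Eg: bottleneck 2, flow now 2.
Augment In→R3→D→Eg: bottleneck 5, flow now 7.
Augment In→F→E→Eg: bottleneck 5, flow now 12.
No augmenting path remains; maximum flow = 12.
By max-flow min-cut, the minimum cut capacity equals the max flow.
In the residual graph, reachable from In: {In, R3, F, Core, E, C, D}.
Min-cut edges: E→Eg (5), C→Eg (2), D→Eg (5); capacity 5 + 2 + 5 = 12.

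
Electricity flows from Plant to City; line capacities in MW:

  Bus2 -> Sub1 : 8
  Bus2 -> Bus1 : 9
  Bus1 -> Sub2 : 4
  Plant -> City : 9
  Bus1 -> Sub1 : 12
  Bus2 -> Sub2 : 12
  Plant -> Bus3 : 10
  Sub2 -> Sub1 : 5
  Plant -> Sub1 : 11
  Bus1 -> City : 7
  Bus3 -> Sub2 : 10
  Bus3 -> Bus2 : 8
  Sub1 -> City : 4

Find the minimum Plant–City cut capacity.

Augment Plant→City: bottleneck 9, flow now 9.
Augment Plant→Sub1→City: bottleneck 4, flow now 13.
Augment Plant→Bus3→Bus2→Bus1→City: bottleneck 7, flow now 20.
No augmenting path remains; maximum flow = 20.
By max-flow min-cut, the minimum cut capacity equals the max flow.
In the residual graph, reachable from Plant: {Plant, Bus3, Bus2, Bus1, Sub2, Sub1}.
Min-cut edges: Plant→City (9), Bus1→City (7), Sub1→City (4); capacity 9 + 7 + 4 = 20.

20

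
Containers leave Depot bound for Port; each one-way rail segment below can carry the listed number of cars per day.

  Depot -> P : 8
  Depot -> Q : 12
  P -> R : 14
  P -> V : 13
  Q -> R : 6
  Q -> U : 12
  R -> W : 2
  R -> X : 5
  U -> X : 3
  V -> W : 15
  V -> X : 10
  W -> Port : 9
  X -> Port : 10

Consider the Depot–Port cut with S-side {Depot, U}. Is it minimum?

No — its capacity is 23, but the minimum cut has capacity 17.

Given cut capacity: 8 + 12 + 3 = 23.
Augment Depot→P→R→W→Port: bottleneck 2, flow now 2.
Augment Depot→P→R→X→Port: bottleneck 5, flow now 7.
Augment Depot→P→V→W→Port: bottleneck 1, flow now 8.
Augment Depot→Q→U→X→Port: bottleneck 3, flow now 11.
Augment Depot→Q→R→P→V→W→Port: bottleneck 6, flow now 17. (uses reverse residual edge)
No augmenting path remains; maximum flow = 17.
In the residual graph, reachable from Depot: {Depot, Q, U}.
Min-cut edges: Depot→P (8), Q→R (6), U→X (3); capacity 8 + 6 + 3 = 17.
Cut capacity 23 exceeds the max flow 17, so it is not minimum.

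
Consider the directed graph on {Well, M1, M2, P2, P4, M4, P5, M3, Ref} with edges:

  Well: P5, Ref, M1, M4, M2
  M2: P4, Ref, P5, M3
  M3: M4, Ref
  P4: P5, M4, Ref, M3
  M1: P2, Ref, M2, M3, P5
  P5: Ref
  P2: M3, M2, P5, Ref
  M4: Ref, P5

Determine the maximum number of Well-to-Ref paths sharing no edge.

Assign every edge capacity 1; by Menger, the answer equals the max flow.
Path Well→Ref (+1); total 1.
Path Well→M1→Ref (+1); total 2.
Path Well→M2→Ref (+1); total 3.
Path Well→M4→Ref (+1); total 4.
Path Well→P5→Ref (+1); total 5.
No residual Well→Ref path; max flow = 5.
Certifying cut of size 5: {Well→M1, Well→M2, Well→M4, Well→P5, Well→Ref}.

5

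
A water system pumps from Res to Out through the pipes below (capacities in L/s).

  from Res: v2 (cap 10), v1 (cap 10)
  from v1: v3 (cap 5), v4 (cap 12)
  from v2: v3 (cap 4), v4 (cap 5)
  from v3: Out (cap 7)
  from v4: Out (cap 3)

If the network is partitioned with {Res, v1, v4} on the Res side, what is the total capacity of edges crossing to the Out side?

18

Edges leaving {Res, v1, v4}: Res→v2 (10), v1→v3 (5), v4→Out (3).
Cut capacity = 10 + 5 + 3 = 18.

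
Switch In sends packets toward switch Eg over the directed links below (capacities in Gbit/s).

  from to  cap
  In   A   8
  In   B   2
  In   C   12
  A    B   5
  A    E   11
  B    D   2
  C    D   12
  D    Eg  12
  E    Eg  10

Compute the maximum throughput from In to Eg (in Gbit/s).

20

Augment In→A→E→Eg: bottleneck 8, flow now 8.
Augment In→B→D→Eg: bottleneck 2, flow now 10.
Augment In→C→D→Eg: bottleneck 10, flow now 20.
No augmenting path remains; maximum flow = 20.
In the residual graph, reachable from In: {In, B, C, D}.
Min-cut edges: In→A (8), D→Eg (12); capacity 8 + 12 = 20.
This cut is saturated, so no flow can exceed 20.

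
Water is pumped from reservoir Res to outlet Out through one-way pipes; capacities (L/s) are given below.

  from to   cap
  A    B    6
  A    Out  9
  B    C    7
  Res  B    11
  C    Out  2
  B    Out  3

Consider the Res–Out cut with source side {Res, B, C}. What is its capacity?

Edges leaving {Res, B, C}: B→Out (3), C→Out (2).
Cut capacity = 3 + 2 = 5.

5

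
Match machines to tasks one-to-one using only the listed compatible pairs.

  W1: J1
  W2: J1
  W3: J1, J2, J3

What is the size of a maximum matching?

2

Unit-capacity flow: source→left, listed edges, right→sink; max matching = max flow.
Augmenting path W1→J1 (+1); matched 1.
Augmenting path W3→J2 (+1); matched 2.
No augmenting path remains; maximum matching = 2.
König certificate: {W3, J1} is a vertex cover of size 2 (every listed pair touches it), so no matching can be larger.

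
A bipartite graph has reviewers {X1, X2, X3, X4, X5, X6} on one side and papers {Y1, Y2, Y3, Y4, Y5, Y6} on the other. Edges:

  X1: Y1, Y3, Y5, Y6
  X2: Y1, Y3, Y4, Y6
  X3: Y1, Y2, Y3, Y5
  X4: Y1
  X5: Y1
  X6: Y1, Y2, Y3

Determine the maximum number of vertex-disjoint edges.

5

Unit-capacity flow: source→left, listed edges, right→sink; max matching = max flow.
Augmenting path X1→Y1 (+1); matched 1.
Augmenting path X2→Y3 (+1); matched 2.
Augmenting path X3→Y2 (+1); matched 3.
Augmenting path X4→Y1→X1→Y5 (+1); matched 4.
Augmenting path X6→Y3→X2→Y4 (+1); matched 5.
No augmenting path remains; maximum matching = 5.
König certificate: {X1, X2, X3, X6, Y1} is a vertex cover of size 5 (every listed pair touches it), so no matching can be larger.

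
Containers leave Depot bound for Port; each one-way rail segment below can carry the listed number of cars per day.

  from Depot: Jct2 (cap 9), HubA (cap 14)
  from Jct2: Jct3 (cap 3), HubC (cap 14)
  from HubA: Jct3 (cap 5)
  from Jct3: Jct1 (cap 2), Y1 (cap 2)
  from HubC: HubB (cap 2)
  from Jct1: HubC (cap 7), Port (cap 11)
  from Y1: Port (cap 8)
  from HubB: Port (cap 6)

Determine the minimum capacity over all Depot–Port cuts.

6

Augment Depot→Jct2→Jct3→Jct1→Port: bottleneck 2, flow now 2.
Augment Depot→Jct2→Jct3→Y1→Port: bottleneck 1, flow now 3.
Augment Depot→Jct2→HubC→HubB→Port: bottleneck 2, flow now 5.
Augment Depot→HubA→Jct3→Y1→Port: bottleneck 1, flow now 6.
No augmenting path remains; maximum flow = 6.
By max-flow min-cut, the minimum cut capacity equals the max flow.
In the residual graph, reachable from Depot: {Depot, Jct2, HubA, Jct3, HubC}.
Min-cut edges: Jct3→Jct1 (2), Jct3→Y1 (2), HubC→HubB (2); capacity 2 + 2 + 2 = 6.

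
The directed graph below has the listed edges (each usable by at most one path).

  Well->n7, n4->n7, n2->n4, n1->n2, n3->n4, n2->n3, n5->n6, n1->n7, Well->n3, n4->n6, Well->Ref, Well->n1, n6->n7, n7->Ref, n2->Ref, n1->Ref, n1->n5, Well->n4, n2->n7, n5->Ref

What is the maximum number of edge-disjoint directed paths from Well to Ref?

Assign every edge capacity 1; by Menger, the answer equals the max flow.
Path Well→Ref (+1); total 1.
Path Well→n1→Ref (+1); total 2.
Path Well→n7→Ref (+1); total 3.
No residual Well→Ref path; max flow = 3.
Certifying cut of size 3: {Well→Ref, Well→n1, n7→Ref}.

3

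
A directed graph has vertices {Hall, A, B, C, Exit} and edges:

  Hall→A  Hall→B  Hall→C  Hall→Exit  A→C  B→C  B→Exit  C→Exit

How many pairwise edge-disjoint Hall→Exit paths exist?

3

Assign every edge capacity 1; by Menger, the answer equals the max flow.
Path Hall→Exit (+1); total 1.
Path Hall→B→Exit (+1); total 2.
Path Hall→C→Exit (+1); total 3.
No residual Hall→Exit path; max flow = 3.
Certifying cut of size 3: {C→Exit, Hall→B, Hall→Exit}.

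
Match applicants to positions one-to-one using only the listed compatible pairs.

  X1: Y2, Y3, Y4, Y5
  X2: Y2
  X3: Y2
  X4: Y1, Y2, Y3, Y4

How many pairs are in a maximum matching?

Unit-capacity flow: source→left, listed edges, right→sink; max matching = max flow.
Augmenting path X1→Y2 (+1); matched 1.
Augmenting path X4→Y1 (+1); matched 2.
Augmenting path X2→Y2→X1→Y3 (+1); matched 3.
No augmenting path remains; maximum matching = 3.
König certificate: {X1, X4, Y2} is a vertex cover of size 3 (every listed pair touches it), so no matching can be larger.

3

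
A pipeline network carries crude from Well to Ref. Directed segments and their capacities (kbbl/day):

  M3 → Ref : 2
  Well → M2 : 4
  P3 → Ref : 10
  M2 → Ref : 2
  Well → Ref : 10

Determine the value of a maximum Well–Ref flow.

Augment Well→Ref: bottleneck 10, flow now 10.
Augment Well→M2→Ref: bottleneck 2, flow now 12.
No augmenting path remains; maximum flow = 12.
In the residual graph, reachable from Well: {Well, M2}.
Min-cut edges: Well→Ref (10), M2→Ref (2); capacity 10 + 2 = 12.
This cut is saturated, so no flow can exceed 12.

12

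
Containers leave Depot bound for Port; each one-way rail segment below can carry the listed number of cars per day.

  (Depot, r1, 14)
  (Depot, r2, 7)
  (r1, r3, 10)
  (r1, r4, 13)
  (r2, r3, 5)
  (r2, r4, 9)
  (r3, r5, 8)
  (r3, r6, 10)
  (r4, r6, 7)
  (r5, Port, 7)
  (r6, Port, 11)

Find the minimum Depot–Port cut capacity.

18

Augment Depot→r1→r3→r5→Port: bottleneck 7, flow now 7.
Augment Depot→r1→r3→r6→Port: bottleneck 3, flow now 10.
Augment Depot→r1→r4→r6→Port: bottleneck 4, flow now 14.
Augment Depot→r2→r3→r6→Port: bottleneck 4, flow now 18.
No augmenting path remains; maximum flow = 18.
By max-flow min-cut, the minimum cut capacity equals the max flow.
In the residual graph, reachable from Depot: {Depot, r1, r2, r3, r4, r5, r6}.
Min-cut edges: r5→Port (7), r6→Port (11); capacity 7 + 11 = 18.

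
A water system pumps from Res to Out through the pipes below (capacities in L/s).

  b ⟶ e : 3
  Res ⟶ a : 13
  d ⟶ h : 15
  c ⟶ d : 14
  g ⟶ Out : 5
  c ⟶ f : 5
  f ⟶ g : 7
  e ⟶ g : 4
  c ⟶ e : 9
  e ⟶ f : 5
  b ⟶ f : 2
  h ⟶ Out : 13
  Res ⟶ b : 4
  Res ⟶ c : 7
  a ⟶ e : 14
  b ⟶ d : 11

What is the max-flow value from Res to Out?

Augment Res→a→e→g→Out: bottleneck 4, flow now 4.
Augment Res→b→d→h→Out: bottleneck 4, flow now 8.
Augment Res→c→d→h→Out: bottleneck 7, flow now 15.
Augment Res→a→e→f→g→Out: bottleneck 1, flow now 16.
No augmenting path remains; maximum flow = 16.
In the residual graph, reachable from Res: {Res, a, e, f, g}.
Min-cut edges: Res→b (4), Res→c (7), g→Out (5); capacity 4 + 7 + 5 = 16.
This cut is saturated, so no flow can exceed 16.

16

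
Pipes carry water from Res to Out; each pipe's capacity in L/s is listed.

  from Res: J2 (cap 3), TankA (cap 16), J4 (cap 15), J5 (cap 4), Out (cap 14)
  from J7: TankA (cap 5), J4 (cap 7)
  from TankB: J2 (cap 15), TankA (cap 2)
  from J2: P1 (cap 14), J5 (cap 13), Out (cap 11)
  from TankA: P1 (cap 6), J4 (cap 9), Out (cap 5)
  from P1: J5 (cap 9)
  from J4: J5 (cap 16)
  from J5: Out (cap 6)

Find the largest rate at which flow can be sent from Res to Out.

Augment Res→Out: bottleneck 14, flow now 14.
Augment Res→J2→Out: bottleneck 3, flow now 17.
Augment Res→TankA→Out: bottleneck 5, flow now 22.
Augment Res→J5→Out: bottleneck 4, flow now 26.
Augment Res→J4→J5→Out: bottleneck 2, flow now 28.
No augmenting path remains; maximum flow = 28.
In the residual graph, reachable from Res: {Res, TankA, P1, J4, J5}.
Min-cut edges: Res→J2 (3), Res→Out (14), TankA→Out (5), J5→Out (6); capacity 3 + 14 + 5 + 6 = 28.
This cut is saturated, so no flow can exceed 28.

28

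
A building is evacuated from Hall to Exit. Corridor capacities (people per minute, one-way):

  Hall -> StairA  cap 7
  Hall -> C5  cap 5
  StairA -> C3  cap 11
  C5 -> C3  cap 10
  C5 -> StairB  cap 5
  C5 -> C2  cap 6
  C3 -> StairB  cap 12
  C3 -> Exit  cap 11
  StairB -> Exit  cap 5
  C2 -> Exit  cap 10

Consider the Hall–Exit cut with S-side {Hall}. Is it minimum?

Yes — it is a minimum cut (capacity 12).

Given cut capacity: 7 + 5 = 12.
Augment Hall→StairA→C3→Exit: bottleneck 7, flow now 7.
Augment Hall→C5→C3→Exit: bottleneck 4, flow now 11.
Augment Hall→C5→StairB→Exit: bottleneck 1, flow now 12.
No augmenting path remains; maximum flow = 12.
Cut capacity 12 equals the max flow, so it is a minimum cut.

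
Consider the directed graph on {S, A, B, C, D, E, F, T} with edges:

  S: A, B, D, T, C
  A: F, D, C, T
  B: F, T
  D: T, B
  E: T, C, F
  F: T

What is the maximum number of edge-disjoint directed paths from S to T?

Assign every edge capacity 1; by Menger, the answer equals the max flow.
Path S→T (+1); total 1.
Path S→A→T (+1); total 2.
Path S→B→T (+1); total 3.
Path S→D→T (+1); total 4.
No residual S→T path; max flow = 4.
Certifying cut of size 4: {S→A, S→B, S→D, S→T}.

4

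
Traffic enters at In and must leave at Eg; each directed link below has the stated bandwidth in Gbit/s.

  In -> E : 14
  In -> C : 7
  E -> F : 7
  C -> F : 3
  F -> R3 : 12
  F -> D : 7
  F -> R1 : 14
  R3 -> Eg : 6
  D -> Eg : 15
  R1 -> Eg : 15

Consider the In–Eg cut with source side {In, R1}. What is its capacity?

Edges leaving {In, R1}: In→E (14), In→C (7), R1→Eg (15).
Cut capacity = 14 + 7 + 15 = 36.

36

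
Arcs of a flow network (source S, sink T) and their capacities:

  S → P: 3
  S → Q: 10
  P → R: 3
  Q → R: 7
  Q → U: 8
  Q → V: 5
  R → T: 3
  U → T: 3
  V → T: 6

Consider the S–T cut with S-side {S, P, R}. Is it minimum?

No — its capacity is 13, but the minimum cut has capacity 11.

Given cut capacity: 10 + 3 = 13.
Augment S→P→R→T: bottleneck 3, flow now 3.
Augment S→Q→U→T: bottleneck 3, flow now 6.
Augment S→Q→V→T: bottleneck 5, flow now 11.
No augmenting path remains; maximum flow = 11.
In the residual graph, reachable from S: {S, P, Q, R, U}.
Min-cut edges: Q→V (5), R→T (3), U→T (3); capacity 5 + 3 + 3 = 11.
Cut capacity 13 exceeds the max flow 11, so it is not minimum.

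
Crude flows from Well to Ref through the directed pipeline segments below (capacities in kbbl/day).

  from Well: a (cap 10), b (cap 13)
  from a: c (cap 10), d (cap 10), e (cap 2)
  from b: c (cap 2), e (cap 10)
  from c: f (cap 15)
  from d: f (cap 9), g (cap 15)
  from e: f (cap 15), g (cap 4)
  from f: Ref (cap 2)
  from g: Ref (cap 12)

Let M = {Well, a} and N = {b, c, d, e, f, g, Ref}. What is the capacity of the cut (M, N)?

35

Edges leaving {Well, a}: Well→b (13), a→c (10), a→d (10), a→e (2).
Cut capacity = 13 + 10 + 10 + 2 = 35.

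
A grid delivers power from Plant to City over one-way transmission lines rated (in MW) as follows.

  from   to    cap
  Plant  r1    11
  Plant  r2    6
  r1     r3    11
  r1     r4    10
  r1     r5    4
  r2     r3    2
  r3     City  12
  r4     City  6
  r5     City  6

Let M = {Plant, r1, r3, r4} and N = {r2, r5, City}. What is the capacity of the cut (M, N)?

Edges leaving {Plant, r1, r3, r4}: Plant→r2 (6), r1→r5 (4), r3→City (12), r4→City (6).
Cut capacity = 6 + 4 + 12 + 6 = 28.

28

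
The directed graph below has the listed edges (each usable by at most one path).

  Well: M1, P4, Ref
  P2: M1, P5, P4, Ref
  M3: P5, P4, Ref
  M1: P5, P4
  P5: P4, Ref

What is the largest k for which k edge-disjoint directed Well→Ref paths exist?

Assign every edge capacity 1; by Menger, the answer equals the max flow.
Path Well→Ref (+1); total 1.
Path Well→M1→P5→Ref (+1); total 2.
No residual Well→Ref path; max flow = 2.
Certifying cut of size 2: {Well→M1, Well→Ref}.

2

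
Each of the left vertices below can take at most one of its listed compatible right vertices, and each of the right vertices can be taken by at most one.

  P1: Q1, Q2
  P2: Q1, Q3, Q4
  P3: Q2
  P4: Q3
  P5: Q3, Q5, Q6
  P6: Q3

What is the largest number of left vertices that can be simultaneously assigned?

5

Unit-capacity flow: source→left, listed edges, right→sink; max matching = max flow.
Augmenting path P1→Q1 (+1); matched 1.
Augmenting path P2→Q3 (+1); matched 2.
Augmenting path P3→Q2 (+1); matched 3.
Augmenting path P5→Q5 (+1); matched 4.
Augmenting path P4→Q3→P2→Q4 (+1); matched 5.
No augmenting path remains; maximum matching = 5.
König certificate: {P1, P2, P3, P5, Q3} is a vertex cover of size 5 (every listed pair touches it), so no matching can be larger.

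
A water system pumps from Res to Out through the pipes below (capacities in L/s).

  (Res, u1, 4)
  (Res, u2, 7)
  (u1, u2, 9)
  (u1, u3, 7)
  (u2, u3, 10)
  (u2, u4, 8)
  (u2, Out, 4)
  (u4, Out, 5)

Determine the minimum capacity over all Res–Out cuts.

Augment Res→u2→Out: bottleneck 4, flow now 4.
Augment Res→u2→u4→Out: bottleneck 3, flow now 7.
Augment Res→u1→u2→u4→Out: bottleneck 2, flow now 9.
No augmenting path remains; maximum flow = 9.
By max-flow min-cut, the minimum cut capacity equals the max flow.
In the residual graph, reachable from Res: {Res, u1, u2, u3, u4}.
Min-cut edges: u2→Out (4), u4→Out (5); capacity 4 + 5 = 9.

9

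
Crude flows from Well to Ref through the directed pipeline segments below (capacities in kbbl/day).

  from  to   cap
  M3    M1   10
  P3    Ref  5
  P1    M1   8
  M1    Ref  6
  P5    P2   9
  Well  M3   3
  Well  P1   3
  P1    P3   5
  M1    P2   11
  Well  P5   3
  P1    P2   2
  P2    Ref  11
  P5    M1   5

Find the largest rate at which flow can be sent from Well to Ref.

9

Augment Well→M3→M1→Ref: bottleneck 3, flow now 3.
Augment Well→P1→P2→Ref: bottleneck 2, flow now 5.
Augment Well→P1→P3→Ref: bottleneck 1, flow now 6.
Augment Well→P5→P2→Ref: bottleneck 3, flow now 9.
No augmenting path remains; maximum flow = 9.
In the residual graph, reachable from Well: {Well}.
Min-cut edges: Well→M3 (3), Well→P1 (3), Well→P5 (3); capacity 3 + 3 + 3 = 9.
This cut is saturated, so no flow can exceed 9.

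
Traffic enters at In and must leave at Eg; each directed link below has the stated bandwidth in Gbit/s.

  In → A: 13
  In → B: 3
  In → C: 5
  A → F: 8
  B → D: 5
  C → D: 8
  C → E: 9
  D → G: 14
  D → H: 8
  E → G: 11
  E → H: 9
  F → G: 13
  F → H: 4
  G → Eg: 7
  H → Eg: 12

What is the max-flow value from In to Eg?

Augment In→A→F→G→Eg: bottleneck 7, flow now 7.
Augment In→A→F→H→Eg: bottleneck 1, flow now 8.
Augment In→B→D→H→Eg: bottleneck 3, flow now 11.
Augment In→C→D→H→Eg: bottleneck 5, flow now 16.
No augmenting path remains; maximum flow = 16.
In the residual graph, reachable from In: {In, A}.
Min-cut edges: In→B (3), In→C (5), A→F (8); capacity 3 + 5 + 8 = 16.
This cut is saturated, so no flow can exceed 16.

16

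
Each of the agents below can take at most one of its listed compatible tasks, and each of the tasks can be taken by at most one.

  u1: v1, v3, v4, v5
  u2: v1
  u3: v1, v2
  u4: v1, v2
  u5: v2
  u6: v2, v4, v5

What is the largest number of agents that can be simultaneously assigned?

4

Unit-capacity flow: source→left, listed edges, right→sink; max matching = max flow.
Augmenting path u1→v1 (+1); matched 1.
Augmenting path u3→v2 (+1); matched 2.
Augmenting path u6→v4 (+1); matched 3.
Augmenting path u2→v1→u1→v3 (+1); matched 4.
No augmenting path remains; maximum matching = 4.
König certificate: {u1, u6, v1, v2} is a vertex cover of size 4 (every listed pair touches it), so no matching can be larger.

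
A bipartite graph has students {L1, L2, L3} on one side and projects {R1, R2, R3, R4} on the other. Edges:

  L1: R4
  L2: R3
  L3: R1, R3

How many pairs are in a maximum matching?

Unit-capacity flow: source→left, listed edges, right→sink; max matching = max flow.
Augmenting path L1→R4 (+1); matched 1.
Augmenting path L2→R3 (+1); matched 2.
Augmenting path L3→R1 (+1); matched 3.
No augmenting path remains; maximum matching = 3.
König certificate: {L1, L2, L3} is a vertex cover of size 3 (every listed pair touches it), so no matching can be larger.

3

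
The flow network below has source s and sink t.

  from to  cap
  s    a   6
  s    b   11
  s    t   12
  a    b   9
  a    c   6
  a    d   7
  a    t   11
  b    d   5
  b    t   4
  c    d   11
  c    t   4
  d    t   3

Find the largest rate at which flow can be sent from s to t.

Augment s→t: bottleneck 12, flow now 12.
Augment s→a→t: bottleneck 6, flow now 18.
Augment s→b→t: bottleneck 4, flow now 22.
Augment s→b→d→t: bottleneck 3, flow now 25.
No augmenting path remains; maximum flow = 25.
In the residual graph, reachable from s: {s, b, d}.
Min-cut edges: s→a (6), s→t (12), b→t (4), d→t (3); capacity 6 + 12 + 4 + 3 = 25.
This cut is saturated, so no flow can exceed 25.

25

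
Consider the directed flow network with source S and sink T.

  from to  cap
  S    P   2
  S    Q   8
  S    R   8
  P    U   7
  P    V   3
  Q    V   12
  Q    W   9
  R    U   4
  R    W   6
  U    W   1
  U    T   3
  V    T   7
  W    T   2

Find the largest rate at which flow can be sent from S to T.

Augment S→P→U→T: bottleneck 2, flow now 2.
Augment S→Q→V→T: bottleneck 7, flow now 9.
Augment S→Q→W→T: bottleneck 1, flow now 10.
Augment S→R→U→T: bottleneck 1, flow now 11.
Augment S→R→W→T: bottleneck 1, flow now 12.
No augmenting path remains; maximum flow = 12.
In the residual graph, reachable from S: {S, P, Q, R, U, V, W}.
Min-cut edges: U→T (3), V→T (7), W→T (2); capacity 3 + 7 + 2 = 12.
This cut is saturated, so no flow can exceed 12.

12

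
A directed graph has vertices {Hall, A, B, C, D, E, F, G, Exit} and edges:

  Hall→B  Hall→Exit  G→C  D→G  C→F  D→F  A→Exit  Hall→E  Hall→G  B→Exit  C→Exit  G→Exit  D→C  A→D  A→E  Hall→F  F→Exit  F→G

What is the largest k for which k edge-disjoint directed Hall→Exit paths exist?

4

Assign every edge capacity 1; by Menger, the answer equals the max flow.
Path Hall→Exit (+1); total 1.
Path Hall→B→Exit (+1); total 2.
Path Hall→F→Exit (+1); total 3.
Path Hall→G→Exit (+1); total 4.
No residual Hall→Exit path; max flow = 4.
Certifying cut of size 4: {Hall→B, Hall→Exit, Hall→F, Hall→G}.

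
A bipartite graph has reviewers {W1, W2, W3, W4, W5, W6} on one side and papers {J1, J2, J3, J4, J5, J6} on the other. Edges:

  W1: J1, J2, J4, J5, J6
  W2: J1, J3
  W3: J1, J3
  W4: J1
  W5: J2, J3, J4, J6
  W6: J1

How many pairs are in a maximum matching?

4

Unit-capacity flow: source→left, listed edges, right→sink; max matching = max flow.
Augmenting path W1→J1 (+1); matched 1.
Augmenting path W2→J3 (+1); matched 2.
Augmenting path W5→J2 (+1); matched 3.
Augmenting path W3→J1→W1→J4 (+1); matched 4.
No augmenting path remains; maximum matching = 4.
König certificate: {W1, W5, J1, J3} is a vertex cover of size 4 (every listed pair touches it), so no matching can be larger.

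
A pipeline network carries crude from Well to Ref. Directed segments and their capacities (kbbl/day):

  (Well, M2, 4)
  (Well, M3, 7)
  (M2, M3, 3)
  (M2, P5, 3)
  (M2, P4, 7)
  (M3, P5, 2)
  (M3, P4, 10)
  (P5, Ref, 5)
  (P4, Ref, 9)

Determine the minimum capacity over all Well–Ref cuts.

Augment Well→M2→P5→Ref: bottleneck 3, flow now 3.
Augment Well→M2→P4→Ref: bottleneck 1, flow now 4.
Augment Well→M3→P5→Ref: bottleneck 2, flow now 6.
Augment Well→M3→P4→Ref: bottleneck 5, flow now 11.
No augmenting path remains; maximum flow = 11.
By max-flow min-cut, the minimum cut capacity equals the max flow.
In the residual graph, reachable from Well: {Well}.
Min-cut edges: Well→M2 (4), Well→M3 (7); capacity 4 + 7 = 11.

11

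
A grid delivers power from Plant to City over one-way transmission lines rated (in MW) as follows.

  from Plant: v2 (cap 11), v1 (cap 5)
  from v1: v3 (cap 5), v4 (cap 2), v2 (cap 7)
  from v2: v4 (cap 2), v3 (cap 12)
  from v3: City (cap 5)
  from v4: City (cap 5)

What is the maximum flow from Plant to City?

Augment Plant→v1→v3→City: bottleneck 5, flow now 5.
Augment Plant→v2→v4→City: bottleneck 2, flow now 7.
Augment Plant→v2→v3→v1→v4→City: bottleneck 2, flow now 9. (uses reverse residual edge)
No augmenting path remains; maximum flow = 9.
In the residual graph, reachable from Plant: {Plant, v1, v2, v3}.
Min-cut edges: v1→v4 (2), v2→v4 (2), v3→City (5); capacity 2 + 2 + 5 = 9.
This cut is saturated, so no flow can exceed 9.

9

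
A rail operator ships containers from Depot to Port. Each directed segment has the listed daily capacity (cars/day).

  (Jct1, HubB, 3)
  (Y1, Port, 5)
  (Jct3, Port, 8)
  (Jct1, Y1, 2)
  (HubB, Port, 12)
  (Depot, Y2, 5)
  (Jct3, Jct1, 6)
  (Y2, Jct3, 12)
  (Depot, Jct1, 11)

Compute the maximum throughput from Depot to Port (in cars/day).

Augment Depot→Jct1→HubB→Port: bottleneck 3, flow now 3.
Augment Depot→Jct1→Y1→Port: bottleneck 2, flow now 5.
Augment Depot→Y2→Jct3→Port: bottleneck 5, flow now 10.
No augmenting path remains; maximum flow = 10.
In the residual graph, reachable from Depot: {Depot, Jct1}.
Min-cut edges: Depot→Y2 (5), Jct1→HubB (3), Jct1→Y1 (2); capacity 5 + 3 + 2 = 10.
This cut is saturated, so no flow can exceed 10.

10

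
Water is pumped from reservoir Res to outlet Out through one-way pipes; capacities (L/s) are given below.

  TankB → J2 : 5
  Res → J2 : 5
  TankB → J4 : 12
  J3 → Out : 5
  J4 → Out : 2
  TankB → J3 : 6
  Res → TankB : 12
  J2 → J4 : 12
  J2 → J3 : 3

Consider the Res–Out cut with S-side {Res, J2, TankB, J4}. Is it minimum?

Given cut capacity: 3 + 6 + 2 = 11.
Augment Res→J2→J3→Out: bottleneck 3, flow now 3.
Augment Res→J2→J4→Out: bottleneck 2, flow now 5.
Augment Res→TankB→J3→Out: bottleneck 2, flow now 7.
No augmenting path remains; maximum flow = 7.
In the residual graph, reachable from Res: {Res, J2, TankB, J3, J4}.
Min-cut edges: J3→Out (5), J4→Out (2); capacity 5 + 2 = 7.
Cut capacity 11 exceeds the max flow 7, so it is not minimum.

No — its capacity is 11, but the minimum cut has capacity 7.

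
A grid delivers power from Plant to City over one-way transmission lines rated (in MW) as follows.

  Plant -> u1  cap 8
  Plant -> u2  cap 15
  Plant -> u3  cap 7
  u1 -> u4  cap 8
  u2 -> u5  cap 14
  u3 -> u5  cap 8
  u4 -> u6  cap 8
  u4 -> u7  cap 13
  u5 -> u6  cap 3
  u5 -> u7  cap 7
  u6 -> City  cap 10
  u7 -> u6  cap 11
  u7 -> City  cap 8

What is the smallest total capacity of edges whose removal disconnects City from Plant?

Augment Plant→u1→u4→u6→City: bottleneck 8, flow now 8.
Augment Plant→u2→u5→u6→City: bottleneck 2, flow now 10.
Augment Plant→u2→u5→u7→City: bottleneck 7, flow now 17.
Augment Plant→u2→u5→u6→u4→u7→City: bottleneck 1, flow now 18. (uses reverse residual edge)
No augmenting path remains; maximum flow = 18.
By max-flow min-cut, the minimum cut capacity equals the max flow.
In the residual graph, reachable from Plant: {Plant, u2, u3, u5}.
Min-cut edges: Plant→u1 (8), u5→u6 (3), u5→u7 (7); capacity 8 + 3 + 7 = 18.

18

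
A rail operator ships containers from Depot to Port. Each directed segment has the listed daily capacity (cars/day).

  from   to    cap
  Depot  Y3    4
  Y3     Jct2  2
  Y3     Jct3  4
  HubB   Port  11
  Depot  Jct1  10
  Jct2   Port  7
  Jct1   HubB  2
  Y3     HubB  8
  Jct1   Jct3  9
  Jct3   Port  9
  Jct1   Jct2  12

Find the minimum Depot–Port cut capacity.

Augment Depot→Jct1→Jct3→Port: bottleneck 9, flow now 9.
Augment Depot→Jct1→Jct2→Port: bottleneck 1, flow now 10.
Augment Depot→Y3→Jct2→Port: bottleneck 2, flow now 12.
Augment Depot→Y3→HubB→Port: bottleneck 2, flow now 14.
No augmenting path remains; maximum flow = 14.
By max-flow min-cut, the minimum cut capacity equals the max flow.
In the residual graph, reachable from Depot: {Depot}.
Min-cut edges: Depot→Jct1 (10), Depot→Y3 (4); capacity 10 + 4 = 14.

14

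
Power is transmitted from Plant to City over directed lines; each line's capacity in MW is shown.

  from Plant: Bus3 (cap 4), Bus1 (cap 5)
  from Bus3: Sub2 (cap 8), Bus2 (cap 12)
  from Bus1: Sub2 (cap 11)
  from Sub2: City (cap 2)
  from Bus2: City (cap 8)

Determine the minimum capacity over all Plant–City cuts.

Augment Plant→Bus3→Sub2→City: bottleneck 2, flow now 2.
Augment Plant→Bus3→Bus2→City: bottleneck 2, flow now 4.
Augment Plant→Bus1→Sub2→Bus3→Bus2→City: bottleneck 2, flow now 6. (uses reverse residual edge)
No augmenting path remains; maximum flow = 6.
By max-flow min-cut, the minimum cut capacity equals the max flow.
In the residual graph, reachable from Plant: {Plant, Bus1, Sub2}.
Min-cut edges: Plant→Bus3 (4), Sub2→City (2); capacity 4 + 2 = 6.

6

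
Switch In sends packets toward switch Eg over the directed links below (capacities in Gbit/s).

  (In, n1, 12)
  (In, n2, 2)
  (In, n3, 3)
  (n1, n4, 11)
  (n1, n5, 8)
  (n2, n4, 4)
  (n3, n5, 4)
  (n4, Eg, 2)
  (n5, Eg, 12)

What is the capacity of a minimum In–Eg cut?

Augment In→n1→n4→Eg: bottleneck 2, flow now 2.
Augment In→n1→n5→Eg: bottleneck 8, flow now 10.
Augment In→n3→n5→Eg: bottleneck 3, flow now 13.
No augmenting path remains; maximum flow = 13.
By max-flow min-cut, the minimum cut capacity equals the max flow.
In the residual graph, reachable from In: {In, n1, n2, n4}.
Min-cut edges: In→n3 (3), n1→n5 (8), n4→Eg (2); capacity 3 + 8 + 2 = 13.

13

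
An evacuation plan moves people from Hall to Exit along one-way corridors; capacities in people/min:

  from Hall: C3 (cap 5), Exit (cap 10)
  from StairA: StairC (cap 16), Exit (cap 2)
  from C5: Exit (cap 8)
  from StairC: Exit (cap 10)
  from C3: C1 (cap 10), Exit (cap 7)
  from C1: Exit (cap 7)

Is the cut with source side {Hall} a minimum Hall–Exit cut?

Yes — it is a minimum cut (capacity 15).

Given cut capacity: 5 + 10 = 15.
Augment Hall→Exit: bottleneck 10, flow now 10.
Augment Hall→C3→Exit: bottleneck 5, flow now 15.
No augmenting path remains; maximum flow = 15.
Cut capacity 15 equals the max flow, so it is a minimum cut.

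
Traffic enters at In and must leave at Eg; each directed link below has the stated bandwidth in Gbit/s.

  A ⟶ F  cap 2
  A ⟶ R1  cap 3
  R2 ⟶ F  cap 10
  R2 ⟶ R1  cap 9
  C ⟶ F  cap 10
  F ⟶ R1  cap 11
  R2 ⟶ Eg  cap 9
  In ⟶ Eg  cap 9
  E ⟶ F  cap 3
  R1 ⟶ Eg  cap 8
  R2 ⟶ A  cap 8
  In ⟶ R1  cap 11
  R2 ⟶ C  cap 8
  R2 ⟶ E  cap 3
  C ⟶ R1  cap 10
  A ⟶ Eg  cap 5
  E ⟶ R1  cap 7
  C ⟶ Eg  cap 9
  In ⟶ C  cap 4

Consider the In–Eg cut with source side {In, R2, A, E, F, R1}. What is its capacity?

Edges leaving {In, R2, A, E, F, R1}: In→C (4), In→Eg (9), R2→C (8), R2→Eg (9), A→Eg (5), R1→Eg (8).
Cut capacity = 4 + 9 + 8 + 9 + 5 + 8 = 43.

43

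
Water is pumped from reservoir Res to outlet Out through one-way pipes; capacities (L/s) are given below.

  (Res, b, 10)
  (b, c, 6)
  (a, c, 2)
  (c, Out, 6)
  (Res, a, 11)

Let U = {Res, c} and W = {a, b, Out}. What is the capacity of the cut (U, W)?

27

Edges leaving {Res, c}: Res→a (11), Res→b (10), c→Out (6).
Cut capacity = 11 + 10 + 6 = 27.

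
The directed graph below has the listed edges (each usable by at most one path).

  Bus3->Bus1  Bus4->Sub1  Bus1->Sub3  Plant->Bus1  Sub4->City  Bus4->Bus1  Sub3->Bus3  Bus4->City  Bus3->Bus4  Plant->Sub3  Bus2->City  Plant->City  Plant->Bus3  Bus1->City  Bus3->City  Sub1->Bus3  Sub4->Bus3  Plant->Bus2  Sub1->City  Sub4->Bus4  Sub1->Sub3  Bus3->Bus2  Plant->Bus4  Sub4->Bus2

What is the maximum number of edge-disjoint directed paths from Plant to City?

6

Assign every edge capacity 1; by Menger, the answer equals the max flow.
Path Plant→City (+1); total 1.
Path Plant→Bus3→City (+1); total 2.
Path Plant→Bus4→City (+1); total 3.
Path Plant→Bus1→City (+1); total 4.
Path Plant→Bus2→City (+1); total 5.
Path Plant→Sub3→Bus3→Bus4→Sub1→City (+1); total 6.
No residual Plant→City path; max flow = 6.
Certifying cut of size 6: {Plant→Bus1, Plant→Bus2, Plant→Bus3, Plant→Bus4, Plant→City, Plant→Sub3}.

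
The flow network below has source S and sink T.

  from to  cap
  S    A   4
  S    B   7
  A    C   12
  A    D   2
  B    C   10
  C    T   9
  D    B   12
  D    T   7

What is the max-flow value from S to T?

11

Augment S→A→C→T: bottleneck 4, flow now 4.
Augment S→B→C→T: bottleneck 5, flow now 9.
Augment S→B→C→A→D→T: bottleneck 2, flow now 11. (uses reverse residual edge)
No augmenting path remains; maximum flow = 11.
In the residual graph, reachable from S: {S}.
Min-cut edges: S→A (4), S→B (7); capacity 4 + 7 = 11.
This cut is saturated, so no flow can exceed 11.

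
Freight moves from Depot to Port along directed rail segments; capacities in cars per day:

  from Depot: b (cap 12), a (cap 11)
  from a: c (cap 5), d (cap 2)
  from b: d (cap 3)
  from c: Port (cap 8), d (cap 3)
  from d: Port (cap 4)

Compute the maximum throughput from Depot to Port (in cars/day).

Augment Depot→a→c→Port: bottleneck 5, flow now 5.
Augment Depot→a→d→Port: bottleneck 2, flow now 7.
Augment Depot→b→d→Port: bottleneck 2, flow now 9.
No augmenting path remains; maximum flow = 9.
In the residual graph, reachable from Depot: {Depot, a, b, d}.
Min-cut edges: a→c (5), d→Port (4); capacity 5 + 4 = 9.
This cut is saturated, so no flow can exceed 9.

9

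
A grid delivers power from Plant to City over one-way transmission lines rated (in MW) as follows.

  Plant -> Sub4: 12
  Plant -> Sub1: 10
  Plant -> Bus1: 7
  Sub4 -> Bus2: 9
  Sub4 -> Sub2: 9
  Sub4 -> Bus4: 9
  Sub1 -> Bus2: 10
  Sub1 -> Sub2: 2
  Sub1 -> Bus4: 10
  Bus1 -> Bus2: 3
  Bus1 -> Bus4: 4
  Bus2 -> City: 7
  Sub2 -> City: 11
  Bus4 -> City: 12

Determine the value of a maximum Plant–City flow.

29

Augment Plant→Sub4→Bus2→City: bottleneck 7, flow now 7.
Augment Plant→Sub4→Sub2→City: bottleneck 5, flow now 12.
Augment Plant→Sub1→Sub2→City: bottleneck 2, flow now 14.
Augment Plant→Sub1→Bus4→City: bottleneck 8, flow now 22.
Augment Plant→Bus1→Bus4→City: bottleneck 4, flow now 26.
Augment Plant→Bus1→Bus2→Sub4→Sub2→City: bottleneck 3, flow now 29. (uses reverse residual edge)
No augmenting path remains; maximum flow = 29.
In the residual graph, reachable from Plant: {Plant}.
Min-cut edges: Plant→Sub4 (12), Plant→Sub1 (10), Plant→Bus1 (7); capacity 12 + 10 + 7 = 29.
This cut is saturated, so no flow can exceed 29.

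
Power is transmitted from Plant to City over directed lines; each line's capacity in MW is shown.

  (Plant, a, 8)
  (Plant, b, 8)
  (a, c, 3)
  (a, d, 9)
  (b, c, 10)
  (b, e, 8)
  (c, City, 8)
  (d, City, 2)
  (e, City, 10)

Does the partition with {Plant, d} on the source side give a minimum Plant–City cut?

No — its capacity is 18, but the minimum cut has capacity 13.

Given cut capacity: 8 + 8 + 2 = 18.
Augment Plant→a→c→City: bottleneck 3, flow now 3.
Augment Plant→a→d→City: bottleneck 2, flow now 5.
Augment Plant→b→c→City: bottleneck 5, flow now 10.
Augment Plant→b→e→City: bottleneck 3, flow now 13.
No augmenting path remains; maximum flow = 13.
In the residual graph, reachable from Plant: {Plant, a, d}.
Min-cut edges: Plant→b (8), a→c (3), d→City (2); capacity 8 + 3 + 2 = 13.
Cut capacity 18 exceeds the max flow 13, so it is not minimum.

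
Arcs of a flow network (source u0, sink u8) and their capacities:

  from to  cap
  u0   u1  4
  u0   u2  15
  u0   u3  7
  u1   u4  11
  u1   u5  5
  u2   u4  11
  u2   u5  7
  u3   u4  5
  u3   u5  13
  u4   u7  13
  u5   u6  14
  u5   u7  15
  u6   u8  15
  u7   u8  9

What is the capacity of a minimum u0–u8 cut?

Augment u0→u1→u4→u7→u8: bottleneck 4, flow now 4.
Augment u0→u2→u4→u7→u8: bottleneck 5, flow now 9.
Augment u0→u2→u5→u6→u8: bottleneck 7, flow now 16.
Augment u0→u3→u5→u6→u8: bottleneck 7, flow now 23.
No augmenting path remains; maximum flow = 23.
By max-flow min-cut, the minimum cut capacity equals the max flow.
In the residual graph, reachable from u0: {u0, u1, u2, u3, u4, u5, u7}.
Min-cut edges: u5→u6 (14), u7→u8 (9); capacity 14 + 9 = 23.

23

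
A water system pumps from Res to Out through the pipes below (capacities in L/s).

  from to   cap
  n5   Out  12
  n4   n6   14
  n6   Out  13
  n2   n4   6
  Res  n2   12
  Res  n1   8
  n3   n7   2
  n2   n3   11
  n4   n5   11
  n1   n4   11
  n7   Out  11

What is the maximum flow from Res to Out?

16

Augment Res→n1→n4→n5→Out: bottleneck 8, flow now 8.
Augment Res→n2→n3→n7→Out: bottleneck 2, flow now 10.
Augment Res→n2→n4→n5→Out: bottleneck 3, flow now 13.
Augment Res→n2→n4→n6→Out: bottleneck 3, flow now 16.
No augmenting path remains; maximum flow = 16.
In the residual graph, reachable from Res: {Res, n2, n3}.
Min-cut edges: Res→n1 (8), n2→n4 (6), n3→n7 (2); capacity 8 + 6 + 2 = 16.
This cut is saturated, so no flow can exceed 16.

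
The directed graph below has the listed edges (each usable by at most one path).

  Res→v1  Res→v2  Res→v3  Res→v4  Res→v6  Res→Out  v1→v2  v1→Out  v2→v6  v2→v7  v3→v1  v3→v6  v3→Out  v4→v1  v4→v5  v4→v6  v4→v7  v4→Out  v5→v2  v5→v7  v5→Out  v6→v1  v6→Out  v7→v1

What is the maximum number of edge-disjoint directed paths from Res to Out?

5

Assign every edge capacity 1; by Menger, the answer equals the max flow.
Path Res→Out (+1); total 1.
Path Res→v1→Out (+1); total 2.
Path Res→v3→Out (+1); total 3.
Path Res→v4→Out (+1); total 4.
Path Res→v6→Out (+1); total 5.
No residual Res→Out path; max flow = 5.
Certifying cut of size 5: {Res→Out, Res→v3, Res→v4, v1→Out, v6→Out}.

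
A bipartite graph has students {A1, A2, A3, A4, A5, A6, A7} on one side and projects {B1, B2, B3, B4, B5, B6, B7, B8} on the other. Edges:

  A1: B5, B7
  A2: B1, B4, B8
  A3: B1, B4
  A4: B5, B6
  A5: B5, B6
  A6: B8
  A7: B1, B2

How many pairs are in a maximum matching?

7

Unit-capacity flow: source→left, listed edges, right→sink; max matching = max flow.
Augmenting path A1→B5 (+1); matched 1.
Augmenting path A2→B1 (+1); matched 2.
Augmenting path A3→B4 (+1); matched 3.
Augmenting path A4→B6 (+1); matched 4.
Augmenting path A6→B8 (+1); matched 5.
Augmenting path A7→B2 (+1); matched 6.
Augmenting path A5→B5→A1→B7 (+1); matched 7.
No augmenting path remains; maximum matching = 7.
König certificate: {A1, A2, A3, A4, A5, A6, A7} is a vertex cover of size 7 (every listed pair touches it), so no matching can be larger.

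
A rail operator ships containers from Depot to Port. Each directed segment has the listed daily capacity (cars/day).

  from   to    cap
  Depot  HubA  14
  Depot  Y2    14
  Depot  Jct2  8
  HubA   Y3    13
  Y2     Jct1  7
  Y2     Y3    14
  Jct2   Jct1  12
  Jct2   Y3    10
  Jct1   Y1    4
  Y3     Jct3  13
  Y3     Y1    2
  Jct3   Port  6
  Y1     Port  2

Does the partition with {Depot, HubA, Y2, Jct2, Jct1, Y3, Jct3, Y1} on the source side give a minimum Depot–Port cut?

Given cut capacity: 6 + 2 = 8.
Augment Depot→HubA→Y3→Jct3→Port: bottleneck 6, flow now 6.
Augment Depot→HubA→Y3→Y1→Port: bottleneck 2, flow now 8.
No augmenting path remains; maximum flow = 8.
Cut capacity 8 equals the max flow, so it is a minimum cut.

Yes — it is a minimum cut (capacity 8).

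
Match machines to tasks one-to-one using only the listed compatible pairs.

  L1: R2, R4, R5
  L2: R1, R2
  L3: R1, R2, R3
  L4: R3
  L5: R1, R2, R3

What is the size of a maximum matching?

Unit-capacity flow: source→left, listed edges, right→sink; max matching = max flow.
Augmenting path L1→R2 (+1); matched 1.
Augmenting path L2→R1 (+1); matched 2.
Augmenting path L3→R3 (+1); matched 3.
Augmenting path L5→R2→L1→R4 (+1); matched 4.
No augmenting path remains; maximum matching = 4.
König certificate: {L1, R1, R2, R3} is a vertex cover of size 4 (every listed pair touches it), so no matching can be larger.

4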